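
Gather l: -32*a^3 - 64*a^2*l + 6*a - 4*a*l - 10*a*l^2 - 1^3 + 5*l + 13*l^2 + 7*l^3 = -32*a^3 + 6*a + 7*l^3 + l^2*(13 - 10*a) + l*(-64*a^2 - 4*a + 5) - 1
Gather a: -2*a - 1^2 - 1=-2*a - 2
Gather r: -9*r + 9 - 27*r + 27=36 - 36*r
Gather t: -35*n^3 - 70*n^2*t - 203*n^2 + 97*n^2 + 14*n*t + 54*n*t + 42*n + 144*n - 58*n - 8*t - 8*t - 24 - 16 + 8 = -35*n^3 - 106*n^2 + 128*n + t*(-70*n^2 + 68*n - 16) - 32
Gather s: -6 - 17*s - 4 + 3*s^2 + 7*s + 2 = 3*s^2 - 10*s - 8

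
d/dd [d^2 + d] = 2*d + 1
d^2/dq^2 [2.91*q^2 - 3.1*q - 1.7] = 5.82000000000000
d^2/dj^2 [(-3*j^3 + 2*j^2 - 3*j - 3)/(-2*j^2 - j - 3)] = 2*(j^3 + 99*j^2 + 45*j - 42)/(8*j^6 + 12*j^5 + 42*j^4 + 37*j^3 + 63*j^2 + 27*j + 27)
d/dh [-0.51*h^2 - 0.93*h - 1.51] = -1.02*h - 0.93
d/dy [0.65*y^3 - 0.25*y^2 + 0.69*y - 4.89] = 1.95*y^2 - 0.5*y + 0.69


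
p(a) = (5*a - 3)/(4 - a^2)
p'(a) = 2*a*(5*a - 3)/(4 - a^2)^2 + 5/(4 - a^2)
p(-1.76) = -13.08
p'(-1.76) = 56.55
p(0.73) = 0.19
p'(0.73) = 1.52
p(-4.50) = 1.57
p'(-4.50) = 0.56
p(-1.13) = -3.18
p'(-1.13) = 4.47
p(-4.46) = 1.59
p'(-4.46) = 0.58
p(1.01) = 0.69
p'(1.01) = 2.14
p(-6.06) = 1.02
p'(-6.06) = 0.22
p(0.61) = 0.01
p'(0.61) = 1.38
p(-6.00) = 1.03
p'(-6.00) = 0.23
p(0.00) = -0.75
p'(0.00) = 1.25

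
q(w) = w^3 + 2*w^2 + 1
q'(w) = 3*w^2 + 4*w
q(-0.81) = 1.78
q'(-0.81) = -1.27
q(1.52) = 9.13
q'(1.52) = 13.01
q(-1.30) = 2.18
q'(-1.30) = -0.13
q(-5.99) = -142.16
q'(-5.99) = 83.68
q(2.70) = 35.26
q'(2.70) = 32.67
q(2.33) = 24.51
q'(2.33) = 25.61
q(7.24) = 485.34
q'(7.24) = 186.21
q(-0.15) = 1.04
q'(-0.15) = -0.53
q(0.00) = 1.00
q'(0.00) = 0.00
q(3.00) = 46.00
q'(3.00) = 39.00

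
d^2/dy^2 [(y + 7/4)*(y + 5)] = 2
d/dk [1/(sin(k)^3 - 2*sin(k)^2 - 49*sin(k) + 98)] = (-3*sin(k)^2 + 4*sin(k) + 49)*cos(k)/(sin(k)^3 - 2*sin(k)^2 - 49*sin(k) + 98)^2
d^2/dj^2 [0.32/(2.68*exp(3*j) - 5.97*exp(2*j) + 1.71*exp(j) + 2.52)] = ((-7.7184*exp(2*j) + 7.6416*exp(j) - 0.5472)*(2.68*exp(3*j) - 5.97*exp(2*j) + 1.71*exp(j) + 2.52) + 0.32*(8.04*exp(2*j) - 11.94*exp(j) + 1.71)*(16.08*exp(2*j) - 23.88*exp(j) + 3.42)*exp(j))*exp(j)/(2.68*exp(3*j) - 5.97*exp(2*j) + 1.71*exp(j) + 2.52)^3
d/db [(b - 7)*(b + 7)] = 2*b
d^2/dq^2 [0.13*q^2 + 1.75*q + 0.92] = 0.260000000000000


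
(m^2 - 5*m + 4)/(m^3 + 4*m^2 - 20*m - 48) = (m - 1)/(m^2 + 8*m + 12)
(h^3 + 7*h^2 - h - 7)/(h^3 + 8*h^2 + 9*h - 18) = (h^2 + 8*h + 7)/(h^2 + 9*h + 18)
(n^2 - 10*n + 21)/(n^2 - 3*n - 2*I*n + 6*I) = (n - 7)/(n - 2*I)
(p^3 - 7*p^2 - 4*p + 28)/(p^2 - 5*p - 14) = p - 2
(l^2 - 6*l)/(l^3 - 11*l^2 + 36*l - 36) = l/(l^2 - 5*l + 6)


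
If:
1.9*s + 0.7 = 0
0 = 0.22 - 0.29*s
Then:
No Solution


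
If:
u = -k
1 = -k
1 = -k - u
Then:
No Solution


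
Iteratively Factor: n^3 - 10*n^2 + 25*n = (n - 5)*(n^2 - 5*n) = (n - 5)^2*(n)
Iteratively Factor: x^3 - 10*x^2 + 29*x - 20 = (x - 1)*(x^2 - 9*x + 20) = (x - 4)*(x - 1)*(x - 5)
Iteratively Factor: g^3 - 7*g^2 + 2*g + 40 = (g - 5)*(g^2 - 2*g - 8) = (g - 5)*(g + 2)*(g - 4)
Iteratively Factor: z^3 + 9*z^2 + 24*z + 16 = (z + 4)*(z^2 + 5*z + 4) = (z + 4)^2*(z + 1)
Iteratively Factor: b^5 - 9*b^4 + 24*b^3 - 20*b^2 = (b)*(b^4 - 9*b^3 + 24*b^2 - 20*b) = b*(b - 2)*(b^3 - 7*b^2 + 10*b) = b^2*(b - 2)*(b^2 - 7*b + 10) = b^2*(b - 2)^2*(b - 5)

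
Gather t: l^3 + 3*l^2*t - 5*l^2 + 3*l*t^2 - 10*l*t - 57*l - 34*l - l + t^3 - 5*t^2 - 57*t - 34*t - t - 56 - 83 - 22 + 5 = l^3 - 5*l^2 - 92*l + t^3 + t^2*(3*l - 5) + t*(3*l^2 - 10*l - 92) - 156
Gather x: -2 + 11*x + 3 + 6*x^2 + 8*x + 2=6*x^2 + 19*x + 3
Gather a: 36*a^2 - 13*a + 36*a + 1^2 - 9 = 36*a^2 + 23*a - 8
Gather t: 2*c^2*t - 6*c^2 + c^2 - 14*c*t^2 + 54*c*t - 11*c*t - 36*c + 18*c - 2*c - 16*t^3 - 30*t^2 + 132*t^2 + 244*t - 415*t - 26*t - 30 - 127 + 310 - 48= -5*c^2 - 20*c - 16*t^3 + t^2*(102 - 14*c) + t*(2*c^2 + 43*c - 197) + 105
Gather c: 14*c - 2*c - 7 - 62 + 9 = 12*c - 60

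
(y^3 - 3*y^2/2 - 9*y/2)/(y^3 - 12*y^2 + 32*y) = (2*y^2 - 3*y - 9)/(2*(y^2 - 12*y + 32))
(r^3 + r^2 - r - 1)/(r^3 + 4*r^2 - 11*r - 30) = (r^3 + r^2 - r - 1)/(r^3 + 4*r^2 - 11*r - 30)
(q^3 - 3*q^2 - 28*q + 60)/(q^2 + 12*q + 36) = (q^3 - 3*q^2 - 28*q + 60)/(q^2 + 12*q + 36)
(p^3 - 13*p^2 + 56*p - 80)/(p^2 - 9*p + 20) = p - 4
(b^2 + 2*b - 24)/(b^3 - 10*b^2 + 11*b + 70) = (b^2 + 2*b - 24)/(b^3 - 10*b^2 + 11*b + 70)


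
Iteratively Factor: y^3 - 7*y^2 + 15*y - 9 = (y - 1)*(y^2 - 6*y + 9) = (y - 3)*(y - 1)*(y - 3)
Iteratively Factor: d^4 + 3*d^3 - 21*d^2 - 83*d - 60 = (d + 4)*(d^3 - d^2 - 17*d - 15) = (d + 3)*(d + 4)*(d^2 - 4*d - 5) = (d - 5)*(d + 3)*(d + 4)*(d + 1)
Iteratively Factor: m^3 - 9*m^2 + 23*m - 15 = (m - 1)*(m^2 - 8*m + 15) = (m - 3)*(m - 1)*(m - 5)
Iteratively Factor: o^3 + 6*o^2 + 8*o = (o + 2)*(o^2 + 4*o) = o*(o + 2)*(o + 4)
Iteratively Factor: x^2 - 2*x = (x - 2)*(x)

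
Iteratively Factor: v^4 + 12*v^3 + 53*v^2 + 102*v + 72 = (v + 3)*(v^3 + 9*v^2 + 26*v + 24) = (v + 2)*(v + 3)*(v^2 + 7*v + 12) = (v + 2)*(v + 3)^2*(v + 4)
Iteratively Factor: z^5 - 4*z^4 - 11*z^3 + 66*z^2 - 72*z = (z + 4)*(z^4 - 8*z^3 + 21*z^2 - 18*z) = (z - 2)*(z + 4)*(z^3 - 6*z^2 + 9*z) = (z - 3)*(z - 2)*(z + 4)*(z^2 - 3*z) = (z - 3)^2*(z - 2)*(z + 4)*(z)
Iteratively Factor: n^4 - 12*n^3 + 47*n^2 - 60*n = (n - 3)*(n^3 - 9*n^2 + 20*n) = (n - 5)*(n - 3)*(n^2 - 4*n) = n*(n - 5)*(n - 3)*(n - 4)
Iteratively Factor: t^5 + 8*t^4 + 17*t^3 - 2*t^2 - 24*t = (t + 4)*(t^4 + 4*t^3 + t^2 - 6*t) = (t + 3)*(t + 4)*(t^3 + t^2 - 2*t) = (t + 2)*(t + 3)*(t + 4)*(t^2 - t) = t*(t + 2)*(t + 3)*(t + 4)*(t - 1)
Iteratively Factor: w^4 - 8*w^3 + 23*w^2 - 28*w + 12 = (w - 2)*(w^3 - 6*w^2 + 11*w - 6) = (w - 3)*(w - 2)*(w^2 - 3*w + 2) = (w - 3)*(w - 2)^2*(w - 1)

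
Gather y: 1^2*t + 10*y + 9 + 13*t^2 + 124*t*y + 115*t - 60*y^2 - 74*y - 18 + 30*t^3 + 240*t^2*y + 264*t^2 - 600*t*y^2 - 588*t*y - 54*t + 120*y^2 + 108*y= 30*t^3 + 277*t^2 + 62*t + y^2*(60 - 600*t) + y*(240*t^2 - 464*t + 44) - 9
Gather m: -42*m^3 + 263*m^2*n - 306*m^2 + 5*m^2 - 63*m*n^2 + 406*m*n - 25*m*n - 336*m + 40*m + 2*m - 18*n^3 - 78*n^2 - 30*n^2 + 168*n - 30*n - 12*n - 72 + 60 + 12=-42*m^3 + m^2*(263*n - 301) + m*(-63*n^2 + 381*n - 294) - 18*n^3 - 108*n^2 + 126*n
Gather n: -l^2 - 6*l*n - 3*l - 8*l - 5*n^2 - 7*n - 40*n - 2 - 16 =-l^2 - 11*l - 5*n^2 + n*(-6*l - 47) - 18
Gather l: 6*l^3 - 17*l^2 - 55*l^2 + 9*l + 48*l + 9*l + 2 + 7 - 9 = 6*l^3 - 72*l^2 + 66*l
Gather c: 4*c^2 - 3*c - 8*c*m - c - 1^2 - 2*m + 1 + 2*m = 4*c^2 + c*(-8*m - 4)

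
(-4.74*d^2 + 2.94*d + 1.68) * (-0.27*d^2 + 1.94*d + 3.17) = 1.2798*d^4 - 9.9894*d^3 - 9.7758*d^2 + 12.579*d + 5.3256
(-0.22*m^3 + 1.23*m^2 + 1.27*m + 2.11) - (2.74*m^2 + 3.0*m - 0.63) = -0.22*m^3 - 1.51*m^2 - 1.73*m + 2.74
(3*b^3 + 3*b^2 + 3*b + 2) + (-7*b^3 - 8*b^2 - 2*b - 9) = -4*b^3 - 5*b^2 + b - 7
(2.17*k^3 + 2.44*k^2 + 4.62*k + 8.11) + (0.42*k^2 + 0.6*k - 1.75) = 2.17*k^3 + 2.86*k^2 + 5.22*k + 6.36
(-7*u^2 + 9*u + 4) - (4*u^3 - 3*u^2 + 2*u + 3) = -4*u^3 - 4*u^2 + 7*u + 1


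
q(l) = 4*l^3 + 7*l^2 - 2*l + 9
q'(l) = 12*l^2 + 14*l - 2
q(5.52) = 884.04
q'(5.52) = 440.92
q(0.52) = 10.42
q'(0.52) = 8.52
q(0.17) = 8.88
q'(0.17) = 0.73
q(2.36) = 95.84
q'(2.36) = 97.88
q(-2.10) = 7.03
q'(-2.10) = 21.52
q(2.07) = 70.33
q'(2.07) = 78.40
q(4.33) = 456.31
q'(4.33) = 283.61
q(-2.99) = -29.36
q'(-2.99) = 63.42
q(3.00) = 174.00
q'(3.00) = 148.00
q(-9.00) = -2322.00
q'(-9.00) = 844.00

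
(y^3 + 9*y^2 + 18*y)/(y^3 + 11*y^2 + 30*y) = (y + 3)/(y + 5)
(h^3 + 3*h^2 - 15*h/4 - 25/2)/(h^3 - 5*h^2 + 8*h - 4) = (h^2 + 5*h + 25/4)/(h^2 - 3*h + 2)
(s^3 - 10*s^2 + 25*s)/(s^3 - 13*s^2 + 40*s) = (s - 5)/(s - 8)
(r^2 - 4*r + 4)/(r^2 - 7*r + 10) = (r - 2)/(r - 5)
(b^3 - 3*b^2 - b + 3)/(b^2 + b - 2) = (b^2 - 2*b - 3)/(b + 2)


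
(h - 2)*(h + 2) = h^2 - 4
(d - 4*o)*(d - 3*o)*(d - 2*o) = d^3 - 9*d^2*o + 26*d*o^2 - 24*o^3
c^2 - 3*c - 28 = (c - 7)*(c + 4)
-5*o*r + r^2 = r*(-5*o + r)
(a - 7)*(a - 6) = a^2 - 13*a + 42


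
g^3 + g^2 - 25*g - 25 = (g - 5)*(g + 1)*(g + 5)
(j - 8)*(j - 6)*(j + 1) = j^3 - 13*j^2 + 34*j + 48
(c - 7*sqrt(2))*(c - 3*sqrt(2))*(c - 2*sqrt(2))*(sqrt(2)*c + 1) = sqrt(2)*c^4 - 23*c^3 + 70*sqrt(2)*c^2 - 86*c - 84*sqrt(2)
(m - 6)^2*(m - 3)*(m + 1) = m^4 - 14*m^3 + 57*m^2 - 36*m - 108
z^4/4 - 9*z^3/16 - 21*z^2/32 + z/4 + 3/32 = (z/4 + 1/4)*(z - 3)*(z - 1/2)*(z + 1/4)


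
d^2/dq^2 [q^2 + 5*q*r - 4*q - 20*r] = 2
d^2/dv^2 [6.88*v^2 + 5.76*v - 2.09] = 13.7600000000000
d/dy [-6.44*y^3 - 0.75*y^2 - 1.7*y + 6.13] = -19.32*y^2 - 1.5*y - 1.7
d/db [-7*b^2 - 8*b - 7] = -14*b - 8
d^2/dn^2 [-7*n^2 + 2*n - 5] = -14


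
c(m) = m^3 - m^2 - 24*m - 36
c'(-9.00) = 237.00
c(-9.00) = -630.00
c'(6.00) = 72.00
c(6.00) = 0.00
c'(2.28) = -12.96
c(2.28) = -84.07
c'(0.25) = -24.31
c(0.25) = -42.05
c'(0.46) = -24.29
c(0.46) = -47.15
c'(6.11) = 75.78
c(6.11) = 8.13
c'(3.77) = 11.10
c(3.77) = -87.11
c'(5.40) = 52.68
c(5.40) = -37.30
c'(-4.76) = 53.49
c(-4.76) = -52.27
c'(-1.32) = -16.13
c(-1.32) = -8.36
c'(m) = 3*m^2 - 2*m - 24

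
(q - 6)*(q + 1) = q^2 - 5*q - 6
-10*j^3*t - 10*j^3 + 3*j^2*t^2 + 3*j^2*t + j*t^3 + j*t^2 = (-2*j + t)*(5*j + t)*(j*t + j)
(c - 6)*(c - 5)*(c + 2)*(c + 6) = c^4 - 3*c^3 - 46*c^2 + 108*c + 360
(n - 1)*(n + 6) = n^2 + 5*n - 6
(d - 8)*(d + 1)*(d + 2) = d^3 - 5*d^2 - 22*d - 16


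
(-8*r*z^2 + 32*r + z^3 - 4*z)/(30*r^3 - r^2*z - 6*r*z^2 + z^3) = (-8*r*z^2 + 32*r + z^3 - 4*z)/(30*r^3 - r^2*z - 6*r*z^2 + z^3)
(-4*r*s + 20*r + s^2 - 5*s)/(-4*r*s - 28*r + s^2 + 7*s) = (s - 5)/(s + 7)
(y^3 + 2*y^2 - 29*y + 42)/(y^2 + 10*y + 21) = (y^2 - 5*y + 6)/(y + 3)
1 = 1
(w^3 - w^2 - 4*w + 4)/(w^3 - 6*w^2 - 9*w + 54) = (w^3 - w^2 - 4*w + 4)/(w^3 - 6*w^2 - 9*w + 54)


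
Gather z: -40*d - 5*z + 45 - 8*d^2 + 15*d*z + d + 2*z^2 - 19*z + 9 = -8*d^2 - 39*d + 2*z^2 + z*(15*d - 24) + 54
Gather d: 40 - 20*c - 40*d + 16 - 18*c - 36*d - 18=-38*c - 76*d + 38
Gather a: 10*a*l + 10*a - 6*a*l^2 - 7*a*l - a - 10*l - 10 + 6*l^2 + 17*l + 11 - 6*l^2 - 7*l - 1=a*(-6*l^2 + 3*l + 9)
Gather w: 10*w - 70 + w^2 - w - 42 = w^2 + 9*w - 112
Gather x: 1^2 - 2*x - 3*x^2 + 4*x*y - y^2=-3*x^2 + x*(4*y - 2) - y^2 + 1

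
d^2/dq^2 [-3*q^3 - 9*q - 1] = -18*q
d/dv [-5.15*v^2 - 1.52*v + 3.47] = -10.3*v - 1.52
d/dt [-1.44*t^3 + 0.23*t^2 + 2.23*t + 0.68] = -4.32*t^2 + 0.46*t + 2.23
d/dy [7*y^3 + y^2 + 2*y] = 21*y^2 + 2*y + 2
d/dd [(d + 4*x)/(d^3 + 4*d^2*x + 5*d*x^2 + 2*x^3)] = 2*(-d^2 - 7*d*x - 9*x^2)/(d^5 + 7*d^4*x + 19*d^3*x^2 + 25*d^2*x^3 + 16*d*x^4 + 4*x^5)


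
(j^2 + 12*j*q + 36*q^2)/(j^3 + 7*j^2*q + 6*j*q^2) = (j + 6*q)/(j*(j + q))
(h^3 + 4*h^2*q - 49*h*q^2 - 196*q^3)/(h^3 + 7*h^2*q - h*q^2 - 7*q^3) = (-h^2 + 3*h*q + 28*q^2)/(-h^2 + q^2)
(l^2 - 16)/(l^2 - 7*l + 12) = (l + 4)/(l - 3)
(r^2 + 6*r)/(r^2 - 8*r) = (r + 6)/(r - 8)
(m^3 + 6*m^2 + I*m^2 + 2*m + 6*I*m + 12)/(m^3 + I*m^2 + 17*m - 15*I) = (m^2 + 2*m*(3 + I) + 12*I)/(m^2 + 2*I*m + 15)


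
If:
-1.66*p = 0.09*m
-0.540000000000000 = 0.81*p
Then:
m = 12.30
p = -0.67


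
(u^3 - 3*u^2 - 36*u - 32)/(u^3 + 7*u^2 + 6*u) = (u^2 - 4*u - 32)/(u*(u + 6))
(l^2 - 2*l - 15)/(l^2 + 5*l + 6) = (l - 5)/(l + 2)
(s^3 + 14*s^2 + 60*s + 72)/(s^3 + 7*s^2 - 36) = (s^2 + 8*s + 12)/(s^2 + s - 6)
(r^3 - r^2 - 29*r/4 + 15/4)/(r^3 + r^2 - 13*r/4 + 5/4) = (r - 3)/(r - 1)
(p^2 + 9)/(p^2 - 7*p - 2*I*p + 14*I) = (p^2 + 9)/(p^2 - 7*p - 2*I*p + 14*I)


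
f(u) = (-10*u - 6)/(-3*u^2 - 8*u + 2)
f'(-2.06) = -3.67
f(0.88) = 2.01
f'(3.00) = -0.19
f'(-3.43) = -8.68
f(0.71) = 2.52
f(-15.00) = -0.26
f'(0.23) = -46075147.93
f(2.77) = 0.78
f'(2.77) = -0.21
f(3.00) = 0.73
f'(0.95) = -1.87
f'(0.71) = -4.03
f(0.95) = 1.87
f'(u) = (-10*u - 6)*(6*u + 8)/(-3*u^2 - 8*u + 2)^2 - 10/(-3*u^2 - 8*u + 2)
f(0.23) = -6384.62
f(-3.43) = -4.83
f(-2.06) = 2.54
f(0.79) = 2.24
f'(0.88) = -2.27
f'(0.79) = -3.00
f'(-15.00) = -0.02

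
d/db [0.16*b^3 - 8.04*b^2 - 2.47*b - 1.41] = 0.48*b^2 - 16.08*b - 2.47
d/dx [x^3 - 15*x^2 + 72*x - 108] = 3*x^2 - 30*x + 72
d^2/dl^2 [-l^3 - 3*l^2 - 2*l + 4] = -6*l - 6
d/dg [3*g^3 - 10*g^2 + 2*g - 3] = 9*g^2 - 20*g + 2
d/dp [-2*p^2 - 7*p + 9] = -4*p - 7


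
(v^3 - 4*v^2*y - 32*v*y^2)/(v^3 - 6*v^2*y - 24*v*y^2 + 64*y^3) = v/(v - 2*y)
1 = 1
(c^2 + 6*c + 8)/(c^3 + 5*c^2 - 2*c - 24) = (c + 2)/(c^2 + c - 6)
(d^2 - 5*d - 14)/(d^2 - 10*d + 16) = (d^2 - 5*d - 14)/(d^2 - 10*d + 16)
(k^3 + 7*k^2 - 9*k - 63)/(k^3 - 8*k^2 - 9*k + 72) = (k + 7)/(k - 8)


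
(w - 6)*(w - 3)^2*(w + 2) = w^4 - 10*w^3 + 21*w^2 + 36*w - 108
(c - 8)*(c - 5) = c^2 - 13*c + 40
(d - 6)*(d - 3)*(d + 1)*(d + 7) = d^4 - d^3 - 47*d^2 + 81*d + 126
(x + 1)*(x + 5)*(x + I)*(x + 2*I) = x^4 + 6*x^3 + 3*I*x^3 + 3*x^2 + 18*I*x^2 - 12*x + 15*I*x - 10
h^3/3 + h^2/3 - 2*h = h*(h/3 + 1)*(h - 2)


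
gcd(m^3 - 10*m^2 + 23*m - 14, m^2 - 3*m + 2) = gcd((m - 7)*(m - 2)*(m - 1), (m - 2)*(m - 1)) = m^2 - 3*m + 2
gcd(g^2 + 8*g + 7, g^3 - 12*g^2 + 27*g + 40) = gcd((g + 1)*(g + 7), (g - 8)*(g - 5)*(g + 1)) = g + 1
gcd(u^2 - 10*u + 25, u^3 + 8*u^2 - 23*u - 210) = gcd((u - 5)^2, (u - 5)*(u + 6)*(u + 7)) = u - 5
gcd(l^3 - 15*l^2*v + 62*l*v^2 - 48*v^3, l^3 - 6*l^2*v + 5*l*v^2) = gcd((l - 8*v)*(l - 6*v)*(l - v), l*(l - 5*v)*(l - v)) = -l + v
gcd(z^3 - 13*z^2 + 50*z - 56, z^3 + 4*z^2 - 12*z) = z - 2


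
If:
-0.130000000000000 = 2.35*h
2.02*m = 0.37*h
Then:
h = -0.06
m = -0.01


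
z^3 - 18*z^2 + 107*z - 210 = (z - 7)*(z - 6)*(z - 5)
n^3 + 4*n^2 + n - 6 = (n - 1)*(n + 2)*(n + 3)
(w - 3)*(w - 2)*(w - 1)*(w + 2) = w^4 - 4*w^3 - w^2 + 16*w - 12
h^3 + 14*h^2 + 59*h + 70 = (h + 2)*(h + 5)*(h + 7)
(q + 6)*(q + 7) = q^2 + 13*q + 42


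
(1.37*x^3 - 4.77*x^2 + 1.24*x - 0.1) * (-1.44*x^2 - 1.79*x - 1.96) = -1.9728*x^5 + 4.4165*x^4 + 4.0675*x^3 + 7.2736*x^2 - 2.2514*x + 0.196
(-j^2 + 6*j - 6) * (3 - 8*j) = 8*j^3 - 51*j^2 + 66*j - 18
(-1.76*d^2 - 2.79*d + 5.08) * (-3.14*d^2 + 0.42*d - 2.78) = 5.5264*d^4 + 8.0214*d^3 - 12.2302*d^2 + 9.8898*d - 14.1224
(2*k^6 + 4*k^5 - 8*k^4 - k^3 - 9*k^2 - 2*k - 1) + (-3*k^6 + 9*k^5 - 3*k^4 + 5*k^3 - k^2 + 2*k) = -k^6 + 13*k^5 - 11*k^4 + 4*k^3 - 10*k^2 - 1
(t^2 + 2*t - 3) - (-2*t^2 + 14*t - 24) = 3*t^2 - 12*t + 21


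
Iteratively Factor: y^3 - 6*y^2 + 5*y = (y - 1)*(y^2 - 5*y) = (y - 5)*(y - 1)*(y)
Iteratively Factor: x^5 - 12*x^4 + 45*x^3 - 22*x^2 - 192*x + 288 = (x - 4)*(x^4 - 8*x^3 + 13*x^2 + 30*x - 72) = (x - 4)*(x - 3)*(x^3 - 5*x^2 - 2*x + 24) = (x - 4)*(x - 3)*(x + 2)*(x^2 - 7*x + 12) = (x - 4)*(x - 3)^2*(x + 2)*(x - 4)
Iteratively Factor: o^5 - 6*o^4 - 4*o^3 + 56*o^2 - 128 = (o + 2)*(o^4 - 8*o^3 + 12*o^2 + 32*o - 64) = (o - 2)*(o + 2)*(o^3 - 6*o^2 + 32) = (o - 2)*(o + 2)^2*(o^2 - 8*o + 16) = (o - 4)*(o - 2)*(o + 2)^2*(o - 4)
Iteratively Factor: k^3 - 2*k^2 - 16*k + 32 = (k + 4)*(k^2 - 6*k + 8) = (k - 2)*(k + 4)*(k - 4)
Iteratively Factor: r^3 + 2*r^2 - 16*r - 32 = (r - 4)*(r^2 + 6*r + 8) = (r - 4)*(r + 2)*(r + 4)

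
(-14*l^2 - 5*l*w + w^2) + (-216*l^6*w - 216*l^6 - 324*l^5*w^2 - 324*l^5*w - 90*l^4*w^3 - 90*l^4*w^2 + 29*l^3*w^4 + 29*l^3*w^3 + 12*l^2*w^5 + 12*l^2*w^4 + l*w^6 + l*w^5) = -216*l^6*w - 216*l^6 - 324*l^5*w^2 - 324*l^5*w - 90*l^4*w^3 - 90*l^4*w^2 + 29*l^3*w^4 + 29*l^3*w^3 + 12*l^2*w^5 + 12*l^2*w^4 - 14*l^2 + l*w^6 + l*w^5 - 5*l*w + w^2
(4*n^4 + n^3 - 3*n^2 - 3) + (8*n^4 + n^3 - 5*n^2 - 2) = 12*n^4 + 2*n^3 - 8*n^2 - 5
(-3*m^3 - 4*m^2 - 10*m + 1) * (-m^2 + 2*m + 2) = 3*m^5 - 2*m^4 - 4*m^3 - 29*m^2 - 18*m + 2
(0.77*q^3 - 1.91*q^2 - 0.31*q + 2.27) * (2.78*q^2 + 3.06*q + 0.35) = 2.1406*q^5 - 2.9536*q^4 - 6.4369*q^3 + 4.6935*q^2 + 6.8377*q + 0.7945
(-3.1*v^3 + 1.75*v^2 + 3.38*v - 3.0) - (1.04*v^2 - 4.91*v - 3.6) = -3.1*v^3 + 0.71*v^2 + 8.29*v + 0.6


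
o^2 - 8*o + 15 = (o - 5)*(o - 3)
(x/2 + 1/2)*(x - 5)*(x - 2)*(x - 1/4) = x^4/2 - 25*x^3/8 + 9*x^2/4 + 37*x/8 - 5/4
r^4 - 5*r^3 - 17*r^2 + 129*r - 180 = (r - 4)*(r - 3)^2*(r + 5)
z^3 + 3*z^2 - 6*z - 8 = (z - 2)*(z + 1)*(z + 4)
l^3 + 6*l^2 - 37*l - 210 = (l - 6)*(l + 5)*(l + 7)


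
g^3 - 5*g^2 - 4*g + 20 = (g - 5)*(g - 2)*(g + 2)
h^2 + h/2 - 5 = (h - 2)*(h + 5/2)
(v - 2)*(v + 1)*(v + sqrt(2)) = v^3 - v^2 + sqrt(2)*v^2 - 2*v - sqrt(2)*v - 2*sqrt(2)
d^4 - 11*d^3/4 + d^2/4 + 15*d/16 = d*(d - 5/2)*(d - 3/4)*(d + 1/2)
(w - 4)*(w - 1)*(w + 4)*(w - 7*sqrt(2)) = w^4 - 7*sqrt(2)*w^3 - w^3 - 16*w^2 + 7*sqrt(2)*w^2 + 16*w + 112*sqrt(2)*w - 112*sqrt(2)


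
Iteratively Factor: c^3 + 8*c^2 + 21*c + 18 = (c + 3)*(c^2 + 5*c + 6) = (c + 2)*(c + 3)*(c + 3)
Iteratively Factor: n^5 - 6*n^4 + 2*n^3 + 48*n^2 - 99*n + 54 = (n - 2)*(n^4 - 4*n^3 - 6*n^2 + 36*n - 27) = (n - 2)*(n + 3)*(n^3 - 7*n^2 + 15*n - 9) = (n - 3)*(n - 2)*(n + 3)*(n^2 - 4*n + 3) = (n - 3)^2*(n - 2)*(n + 3)*(n - 1)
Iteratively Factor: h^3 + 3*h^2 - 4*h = (h - 1)*(h^2 + 4*h) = (h - 1)*(h + 4)*(h)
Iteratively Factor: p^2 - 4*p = (p - 4)*(p)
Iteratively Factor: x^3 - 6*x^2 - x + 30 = (x - 3)*(x^2 - 3*x - 10) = (x - 5)*(x - 3)*(x + 2)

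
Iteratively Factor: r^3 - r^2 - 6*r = (r + 2)*(r^2 - 3*r) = r*(r + 2)*(r - 3)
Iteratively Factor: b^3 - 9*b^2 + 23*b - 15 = (b - 5)*(b^2 - 4*b + 3) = (b - 5)*(b - 1)*(b - 3)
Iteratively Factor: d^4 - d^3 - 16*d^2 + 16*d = (d - 4)*(d^3 + 3*d^2 - 4*d) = (d - 4)*(d + 4)*(d^2 - d) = (d - 4)*(d - 1)*(d + 4)*(d)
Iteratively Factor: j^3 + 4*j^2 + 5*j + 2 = (j + 1)*(j^2 + 3*j + 2) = (j + 1)^2*(j + 2)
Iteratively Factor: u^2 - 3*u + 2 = (u - 2)*(u - 1)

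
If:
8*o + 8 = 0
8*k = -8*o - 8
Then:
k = 0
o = -1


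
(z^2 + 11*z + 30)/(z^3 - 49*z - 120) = (z + 6)/(z^2 - 5*z - 24)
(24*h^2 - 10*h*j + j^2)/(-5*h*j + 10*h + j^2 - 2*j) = (-24*h^2 + 10*h*j - j^2)/(5*h*j - 10*h - j^2 + 2*j)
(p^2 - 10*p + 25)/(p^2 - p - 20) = (p - 5)/(p + 4)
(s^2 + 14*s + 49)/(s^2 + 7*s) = (s + 7)/s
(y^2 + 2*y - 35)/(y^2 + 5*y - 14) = (y - 5)/(y - 2)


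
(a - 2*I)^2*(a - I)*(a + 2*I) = a^4 - 3*I*a^3 + 2*a^2 - 12*I*a - 8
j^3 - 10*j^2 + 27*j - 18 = (j - 6)*(j - 3)*(j - 1)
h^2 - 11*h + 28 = (h - 7)*(h - 4)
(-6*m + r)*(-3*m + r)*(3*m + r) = 54*m^3 - 9*m^2*r - 6*m*r^2 + r^3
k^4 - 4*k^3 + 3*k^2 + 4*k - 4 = (k - 2)^2*(k - 1)*(k + 1)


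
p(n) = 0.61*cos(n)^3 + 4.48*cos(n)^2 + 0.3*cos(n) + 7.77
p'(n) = -1.83*sin(n)*cos(n)^2 - 8.96*sin(n)*cos(n) - 0.3*sin(n)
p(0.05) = 13.15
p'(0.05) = -0.55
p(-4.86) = 7.91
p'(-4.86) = -1.64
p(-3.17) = 11.34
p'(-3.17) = 0.19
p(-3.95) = 9.50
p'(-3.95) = 3.63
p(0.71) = 10.84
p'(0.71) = -5.31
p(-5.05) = 8.38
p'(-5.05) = -3.27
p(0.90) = 9.83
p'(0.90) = -5.15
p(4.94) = 8.07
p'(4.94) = 2.35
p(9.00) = 10.75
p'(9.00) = 2.61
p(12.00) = 11.58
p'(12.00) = 4.92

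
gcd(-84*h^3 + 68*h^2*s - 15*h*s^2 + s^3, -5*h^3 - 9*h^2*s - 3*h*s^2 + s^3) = 1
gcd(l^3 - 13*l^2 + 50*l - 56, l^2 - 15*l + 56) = l - 7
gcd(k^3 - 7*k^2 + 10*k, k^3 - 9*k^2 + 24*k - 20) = k^2 - 7*k + 10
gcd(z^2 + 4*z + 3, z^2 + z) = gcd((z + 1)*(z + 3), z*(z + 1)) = z + 1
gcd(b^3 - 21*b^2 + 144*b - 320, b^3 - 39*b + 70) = b - 5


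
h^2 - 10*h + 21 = (h - 7)*(h - 3)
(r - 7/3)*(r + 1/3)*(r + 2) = r^3 - 43*r/9 - 14/9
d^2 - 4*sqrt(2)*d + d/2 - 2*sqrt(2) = (d + 1/2)*(d - 4*sqrt(2))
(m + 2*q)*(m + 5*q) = m^2 + 7*m*q + 10*q^2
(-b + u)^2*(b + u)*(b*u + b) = b^4*u + b^4 - b^3*u^2 - b^3*u - b^2*u^3 - b^2*u^2 + b*u^4 + b*u^3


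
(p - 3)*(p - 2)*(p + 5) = p^3 - 19*p + 30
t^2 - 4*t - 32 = (t - 8)*(t + 4)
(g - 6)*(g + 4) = g^2 - 2*g - 24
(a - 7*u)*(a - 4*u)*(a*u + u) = a^3*u - 11*a^2*u^2 + a^2*u + 28*a*u^3 - 11*a*u^2 + 28*u^3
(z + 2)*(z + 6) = z^2 + 8*z + 12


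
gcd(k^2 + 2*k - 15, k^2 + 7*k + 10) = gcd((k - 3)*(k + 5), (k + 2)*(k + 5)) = k + 5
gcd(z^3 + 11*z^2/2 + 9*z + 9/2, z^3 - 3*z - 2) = z + 1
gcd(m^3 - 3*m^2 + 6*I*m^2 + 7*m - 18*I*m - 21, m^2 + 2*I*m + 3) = m - I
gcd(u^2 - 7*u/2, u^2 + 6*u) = u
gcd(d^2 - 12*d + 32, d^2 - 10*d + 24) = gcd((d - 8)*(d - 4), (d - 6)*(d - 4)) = d - 4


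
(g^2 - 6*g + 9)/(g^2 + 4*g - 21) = (g - 3)/(g + 7)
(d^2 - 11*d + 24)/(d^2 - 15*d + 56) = (d - 3)/(d - 7)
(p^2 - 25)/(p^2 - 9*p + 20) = (p + 5)/(p - 4)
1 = 1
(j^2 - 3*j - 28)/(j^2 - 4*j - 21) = (j + 4)/(j + 3)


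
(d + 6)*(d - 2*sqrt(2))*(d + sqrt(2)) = d^3 - sqrt(2)*d^2 + 6*d^2 - 6*sqrt(2)*d - 4*d - 24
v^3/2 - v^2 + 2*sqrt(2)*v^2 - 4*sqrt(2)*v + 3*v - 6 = (v/2 + sqrt(2)/2)*(v - 2)*(v + 3*sqrt(2))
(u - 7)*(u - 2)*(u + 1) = u^3 - 8*u^2 + 5*u + 14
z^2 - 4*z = z*(z - 4)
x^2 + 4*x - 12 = (x - 2)*(x + 6)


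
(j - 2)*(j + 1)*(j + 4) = j^3 + 3*j^2 - 6*j - 8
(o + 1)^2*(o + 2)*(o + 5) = o^4 + 9*o^3 + 25*o^2 + 27*o + 10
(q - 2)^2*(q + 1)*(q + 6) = q^4 + 3*q^3 - 18*q^2 + 4*q + 24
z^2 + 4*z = z*(z + 4)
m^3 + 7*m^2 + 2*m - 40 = (m - 2)*(m + 4)*(m + 5)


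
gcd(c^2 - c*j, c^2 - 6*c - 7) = 1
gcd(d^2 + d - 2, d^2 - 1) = d - 1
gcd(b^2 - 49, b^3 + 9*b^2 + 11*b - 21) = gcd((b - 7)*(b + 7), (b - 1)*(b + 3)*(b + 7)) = b + 7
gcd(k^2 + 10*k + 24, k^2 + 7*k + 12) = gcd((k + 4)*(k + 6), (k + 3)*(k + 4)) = k + 4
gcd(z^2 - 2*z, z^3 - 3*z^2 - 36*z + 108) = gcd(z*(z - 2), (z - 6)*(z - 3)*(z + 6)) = 1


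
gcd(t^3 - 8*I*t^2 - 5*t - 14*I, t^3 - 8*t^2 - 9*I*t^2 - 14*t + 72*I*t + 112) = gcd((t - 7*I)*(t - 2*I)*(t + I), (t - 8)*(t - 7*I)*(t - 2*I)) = t^2 - 9*I*t - 14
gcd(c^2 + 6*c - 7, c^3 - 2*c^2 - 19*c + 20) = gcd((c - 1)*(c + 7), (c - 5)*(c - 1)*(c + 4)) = c - 1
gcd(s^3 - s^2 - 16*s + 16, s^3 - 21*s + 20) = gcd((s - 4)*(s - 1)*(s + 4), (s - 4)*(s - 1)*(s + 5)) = s^2 - 5*s + 4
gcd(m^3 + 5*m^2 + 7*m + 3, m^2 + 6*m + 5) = m + 1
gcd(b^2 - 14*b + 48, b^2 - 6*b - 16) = b - 8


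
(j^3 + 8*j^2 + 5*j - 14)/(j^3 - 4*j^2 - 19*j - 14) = (j^2 + 6*j - 7)/(j^2 - 6*j - 7)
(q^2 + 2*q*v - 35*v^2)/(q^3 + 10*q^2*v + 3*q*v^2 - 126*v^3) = (q - 5*v)/(q^2 + 3*q*v - 18*v^2)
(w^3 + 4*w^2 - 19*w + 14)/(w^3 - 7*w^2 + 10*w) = (w^2 + 6*w - 7)/(w*(w - 5))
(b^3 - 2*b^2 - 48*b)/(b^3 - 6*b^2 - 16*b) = (b + 6)/(b + 2)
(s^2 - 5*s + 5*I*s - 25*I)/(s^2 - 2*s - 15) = (s + 5*I)/(s + 3)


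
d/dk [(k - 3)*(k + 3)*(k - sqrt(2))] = 3*k^2 - 2*sqrt(2)*k - 9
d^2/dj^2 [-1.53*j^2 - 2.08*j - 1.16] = -3.06000000000000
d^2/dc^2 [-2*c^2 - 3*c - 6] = -4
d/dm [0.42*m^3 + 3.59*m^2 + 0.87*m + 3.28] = 1.26*m^2 + 7.18*m + 0.87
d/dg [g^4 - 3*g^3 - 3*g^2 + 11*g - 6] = 4*g^3 - 9*g^2 - 6*g + 11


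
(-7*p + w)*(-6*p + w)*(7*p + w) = 294*p^3 - 49*p^2*w - 6*p*w^2 + w^3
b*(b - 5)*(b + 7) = b^3 + 2*b^2 - 35*b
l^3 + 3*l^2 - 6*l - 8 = (l - 2)*(l + 1)*(l + 4)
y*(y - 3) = y^2 - 3*y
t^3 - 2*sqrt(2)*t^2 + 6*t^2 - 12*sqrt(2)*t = t*(t + 6)*(t - 2*sqrt(2))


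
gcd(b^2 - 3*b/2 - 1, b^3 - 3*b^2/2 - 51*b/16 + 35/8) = b - 2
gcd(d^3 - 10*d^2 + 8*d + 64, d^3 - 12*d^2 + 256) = d - 8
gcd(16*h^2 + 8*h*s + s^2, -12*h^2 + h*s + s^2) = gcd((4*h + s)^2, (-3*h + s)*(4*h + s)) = 4*h + s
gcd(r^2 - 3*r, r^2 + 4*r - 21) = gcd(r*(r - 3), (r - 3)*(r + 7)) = r - 3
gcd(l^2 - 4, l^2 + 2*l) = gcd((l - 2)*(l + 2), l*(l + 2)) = l + 2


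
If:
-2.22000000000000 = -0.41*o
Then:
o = 5.41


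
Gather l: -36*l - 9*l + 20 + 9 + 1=30 - 45*l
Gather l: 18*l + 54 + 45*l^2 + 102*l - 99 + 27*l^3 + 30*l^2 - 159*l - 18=27*l^3 + 75*l^2 - 39*l - 63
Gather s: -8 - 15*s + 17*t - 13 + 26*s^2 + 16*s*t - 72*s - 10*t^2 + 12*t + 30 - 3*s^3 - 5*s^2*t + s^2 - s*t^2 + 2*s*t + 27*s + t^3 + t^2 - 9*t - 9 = -3*s^3 + s^2*(27 - 5*t) + s*(-t^2 + 18*t - 60) + t^3 - 9*t^2 + 20*t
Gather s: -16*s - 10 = -16*s - 10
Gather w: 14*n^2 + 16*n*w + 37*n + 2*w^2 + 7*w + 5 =14*n^2 + 37*n + 2*w^2 + w*(16*n + 7) + 5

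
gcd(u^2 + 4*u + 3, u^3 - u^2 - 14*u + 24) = 1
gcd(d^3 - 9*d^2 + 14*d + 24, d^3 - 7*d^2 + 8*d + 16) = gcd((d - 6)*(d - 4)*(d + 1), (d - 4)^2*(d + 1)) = d^2 - 3*d - 4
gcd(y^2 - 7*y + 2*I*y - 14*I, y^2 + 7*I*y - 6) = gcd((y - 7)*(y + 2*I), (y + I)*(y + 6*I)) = 1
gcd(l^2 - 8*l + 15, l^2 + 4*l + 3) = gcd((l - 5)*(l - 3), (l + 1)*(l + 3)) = 1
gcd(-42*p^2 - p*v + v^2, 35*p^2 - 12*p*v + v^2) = 7*p - v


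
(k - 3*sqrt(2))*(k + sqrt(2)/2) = k^2 - 5*sqrt(2)*k/2 - 3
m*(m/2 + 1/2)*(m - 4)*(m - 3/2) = m^4/2 - 9*m^3/4 + m^2/4 + 3*m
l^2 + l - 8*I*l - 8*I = (l + 1)*(l - 8*I)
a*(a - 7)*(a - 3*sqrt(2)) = a^3 - 7*a^2 - 3*sqrt(2)*a^2 + 21*sqrt(2)*a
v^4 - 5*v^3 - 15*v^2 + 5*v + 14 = (v - 7)*(v - 1)*(v + 1)*(v + 2)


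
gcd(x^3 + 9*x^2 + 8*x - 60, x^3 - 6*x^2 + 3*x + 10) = x - 2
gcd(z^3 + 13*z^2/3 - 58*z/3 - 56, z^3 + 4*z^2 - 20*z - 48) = z^2 + 2*z - 24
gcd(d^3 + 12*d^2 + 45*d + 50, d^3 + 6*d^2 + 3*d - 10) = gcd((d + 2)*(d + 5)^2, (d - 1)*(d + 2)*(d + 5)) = d^2 + 7*d + 10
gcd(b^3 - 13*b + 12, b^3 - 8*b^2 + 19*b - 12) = b^2 - 4*b + 3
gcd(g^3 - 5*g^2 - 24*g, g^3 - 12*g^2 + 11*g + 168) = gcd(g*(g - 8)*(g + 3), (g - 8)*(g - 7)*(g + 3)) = g^2 - 5*g - 24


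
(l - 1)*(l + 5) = l^2 + 4*l - 5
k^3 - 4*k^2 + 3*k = k*(k - 3)*(k - 1)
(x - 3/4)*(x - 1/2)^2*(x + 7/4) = x^4 - 33*x^2/16 + 25*x/16 - 21/64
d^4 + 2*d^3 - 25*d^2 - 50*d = d*(d - 5)*(d + 2)*(d + 5)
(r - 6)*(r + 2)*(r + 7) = r^3 + 3*r^2 - 40*r - 84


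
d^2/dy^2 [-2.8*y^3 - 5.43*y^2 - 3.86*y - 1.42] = -16.8*y - 10.86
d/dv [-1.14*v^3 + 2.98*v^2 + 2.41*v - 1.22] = -3.42*v^2 + 5.96*v + 2.41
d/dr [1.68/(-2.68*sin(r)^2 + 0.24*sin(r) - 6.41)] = (9.0048*sin(r) - 0.4032)*cos(r)/(2.68*sin(r)^2 - 0.24*sin(r) + 6.41)^2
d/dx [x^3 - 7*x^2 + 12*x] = 3*x^2 - 14*x + 12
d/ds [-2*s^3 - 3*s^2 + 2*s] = -6*s^2 - 6*s + 2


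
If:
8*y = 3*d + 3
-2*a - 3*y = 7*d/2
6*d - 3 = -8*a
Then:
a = 33/40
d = -3/5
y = 3/20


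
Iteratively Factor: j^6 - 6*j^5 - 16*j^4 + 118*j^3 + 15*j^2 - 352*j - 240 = (j - 5)*(j^5 - j^4 - 21*j^3 + 13*j^2 + 80*j + 48) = (j - 5)*(j - 3)*(j^4 + 2*j^3 - 15*j^2 - 32*j - 16) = (j - 5)*(j - 4)*(j - 3)*(j^3 + 6*j^2 + 9*j + 4) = (j - 5)*(j - 4)*(j - 3)*(j + 1)*(j^2 + 5*j + 4) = (j - 5)*(j - 4)*(j - 3)*(j + 1)^2*(j + 4)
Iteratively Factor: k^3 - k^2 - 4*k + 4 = (k - 1)*(k^2 - 4) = (k - 1)*(k + 2)*(k - 2)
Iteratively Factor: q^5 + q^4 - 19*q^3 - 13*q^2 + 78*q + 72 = (q + 2)*(q^4 - q^3 - 17*q^2 + 21*q + 36) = (q + 1)*(q + 2)*(q^3 - 2*q^2 - 15*q + 36) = (q + 1)*(q + 2)*(q + 4)*(q^2 - 6*q + 9) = (q - 3)*(q + 1)*(q + 2)*(q + 4)*(q - 3)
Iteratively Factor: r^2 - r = (r)*(r - 1)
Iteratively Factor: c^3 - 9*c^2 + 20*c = (c)*(c^2 - 9*c + 20) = c*(c - 5)*(c - 4)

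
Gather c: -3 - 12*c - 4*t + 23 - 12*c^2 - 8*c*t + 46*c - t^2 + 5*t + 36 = -12*c^2 + c*(34 - 8*t) - t^2 + t + 56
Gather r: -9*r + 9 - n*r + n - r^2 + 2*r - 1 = n - r^2 + r*(-n - 7) + 8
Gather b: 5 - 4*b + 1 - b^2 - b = -b^2 - 5*b + 6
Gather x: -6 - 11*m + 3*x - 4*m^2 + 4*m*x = -4*m^2 - 11*m + x*(4*m + 3) - 6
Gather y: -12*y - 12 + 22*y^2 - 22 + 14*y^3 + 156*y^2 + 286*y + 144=14*y^3 + 178*y^2 + 274*y + 110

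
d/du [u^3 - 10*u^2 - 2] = u*(3*u - 20)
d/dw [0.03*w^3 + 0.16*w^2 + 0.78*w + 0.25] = 0.09*w^2 + 0.32*w + 0.78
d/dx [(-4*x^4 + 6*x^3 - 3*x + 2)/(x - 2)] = 4*(-3*x^4 + 11*x^3 - 9*x^2 + 1)/(x^2 - 4*x + 4)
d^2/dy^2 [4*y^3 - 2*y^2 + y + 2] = 24*y - 4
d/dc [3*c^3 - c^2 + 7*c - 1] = 9*c^2 - 2*c + 7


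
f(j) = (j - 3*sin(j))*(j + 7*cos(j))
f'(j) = (1 - 7*sin(j))*(j - 3*sin(j)) + (1 - 3*cos(j))*(j + 7*cos(j)) = -(j - 3*sin(j))*(7*sin(j) - 1) - (j + 7*cos(j))*(3*cos(j) - 1)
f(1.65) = -1.47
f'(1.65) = 9.37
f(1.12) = -6.59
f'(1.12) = 7.10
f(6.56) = 76.31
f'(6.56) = -30.31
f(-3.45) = 44.13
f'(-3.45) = -34.14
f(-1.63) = -2.79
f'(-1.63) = 8.49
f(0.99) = -7.33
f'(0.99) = 4.24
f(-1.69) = -3.25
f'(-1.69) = 6.82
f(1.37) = -4.34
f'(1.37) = 10.31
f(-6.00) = -4.93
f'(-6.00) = 5.18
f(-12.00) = 82.92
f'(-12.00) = 46.84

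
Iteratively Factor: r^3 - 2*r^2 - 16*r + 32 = (r - 4)*(r^2 + 2*r - 8) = (r - 4)*(r - 2)*(r + 4)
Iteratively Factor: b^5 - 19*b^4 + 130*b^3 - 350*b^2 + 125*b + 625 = (b - 5)*(b^4 - 14*b^3 + 60*b^2 - 50*b - 125) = (b - 5)*(b + 1)*(b^3 - 15*b^2 + 75*b - 125) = (b - 5)^2*(b + 1)*(b^2 - 10*b + 25) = (b - 5)^3*(b + 1)*(b - 5)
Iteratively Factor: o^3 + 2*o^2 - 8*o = (o + 4)*(o^2 - 2*o) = o*(o + 4)*(o - 2)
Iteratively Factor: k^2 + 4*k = (k)*(k + 4)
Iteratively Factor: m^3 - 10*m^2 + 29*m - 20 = (m - 5)*(m^2 - 5*m + 4) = (m - 5)*(m - 4)*(m - 1)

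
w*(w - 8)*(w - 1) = w^3 - 9*w^2 + 8*w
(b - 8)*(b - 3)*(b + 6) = b^3 - 5*b^2 - 42*b + 144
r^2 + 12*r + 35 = (r + 5)*(r + 7)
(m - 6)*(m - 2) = m^2 - 8*m + 12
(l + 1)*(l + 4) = l^2 + 5*l + 4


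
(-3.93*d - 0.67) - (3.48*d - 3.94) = 3.27 - 7.41*d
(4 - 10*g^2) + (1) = 5 - 10*g^2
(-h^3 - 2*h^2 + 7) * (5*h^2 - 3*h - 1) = -5*h^5 - 7*h^4 + 7*h^3 + 37*h^2 - 21*h - 7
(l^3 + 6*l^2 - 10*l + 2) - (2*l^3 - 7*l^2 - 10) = -l^3 + 13*l^2 - 10*l + 12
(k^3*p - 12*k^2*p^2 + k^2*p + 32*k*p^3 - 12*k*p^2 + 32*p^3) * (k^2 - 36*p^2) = k^5*p - 12*k^4*p^2 + k^4*p - 4*k^3*p^3 - 12*k^3*p^2 + 432*k^2*p^4 - 4*k^2*p^3 - 1152*k*p^5 + 432*k*p^4 - 1152*p^5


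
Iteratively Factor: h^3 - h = (h)*(h^2 - 1) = h*(h + 1)*(h - 1)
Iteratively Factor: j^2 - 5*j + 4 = (j - 1)*(j - 4)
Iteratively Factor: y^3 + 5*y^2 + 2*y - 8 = (y + 2)*(y^2 + 3*y - 4) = (y + 2)*(y + 4)*(y - 1)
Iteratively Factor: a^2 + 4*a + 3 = (a + 1)*(a + 3)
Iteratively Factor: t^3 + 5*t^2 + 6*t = (t)*(t^2 + 5*t + 6) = t*(t + 3)*(t + 2)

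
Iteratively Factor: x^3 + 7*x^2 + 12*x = (x + 4)*(x^2 + 3*x) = (x + 3)*(x + 4)*(x)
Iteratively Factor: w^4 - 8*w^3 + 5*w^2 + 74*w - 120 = (w - 2)*(w^3 - 6*w^2 - 7*w + 60) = (w - 5)*(w - 2)*(w^2 - w - 12) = (w - 5)*(w - 4)*(w - 2)*(w + 3)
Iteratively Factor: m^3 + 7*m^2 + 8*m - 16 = (m - 1)*(m^2 + 8*m + 16) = (m - 1)*(m + 4)*(m + 4)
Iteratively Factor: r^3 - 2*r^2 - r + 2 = (r + 1)*(r^2 - 3*r + 2) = (r - 1)*(r + 1)*(r - 2)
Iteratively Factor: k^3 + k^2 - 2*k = (k + 2)*(k^2 - k) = (k - 1)*(k + 2)*(k)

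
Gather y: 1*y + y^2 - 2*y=y^2 - y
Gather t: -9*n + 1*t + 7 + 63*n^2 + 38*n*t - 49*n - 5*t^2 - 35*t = 63*n^2 - 58*n - 5*t^2 + t*(38*n - 34) + 7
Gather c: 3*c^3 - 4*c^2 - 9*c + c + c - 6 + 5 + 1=3*c^3 - 4*c^2 - 7*c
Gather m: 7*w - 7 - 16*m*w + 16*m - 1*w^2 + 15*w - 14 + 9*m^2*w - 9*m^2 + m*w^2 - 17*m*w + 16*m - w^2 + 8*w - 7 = m^2*(9*w - 9) + m*(w^2 - 33*w + 32) - 2*w^2 + 30*w - 28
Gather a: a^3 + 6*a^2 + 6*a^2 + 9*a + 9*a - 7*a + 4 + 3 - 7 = a^3 + 12*a^2 + 11*a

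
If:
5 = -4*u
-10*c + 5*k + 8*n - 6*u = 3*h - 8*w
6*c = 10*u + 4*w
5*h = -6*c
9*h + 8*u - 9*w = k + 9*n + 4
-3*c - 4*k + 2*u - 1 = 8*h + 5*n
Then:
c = -23325/9908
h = 13995/4954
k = -39431/4954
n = 25365/9908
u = -5/4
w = -4025/9908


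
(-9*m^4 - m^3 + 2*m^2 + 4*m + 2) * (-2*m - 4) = 18*m^5 + 38*m^4 - 16*m^2 - 20*m - 8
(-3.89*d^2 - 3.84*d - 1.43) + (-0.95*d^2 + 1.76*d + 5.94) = -4.84*d^2 - 2.08*d + 4.51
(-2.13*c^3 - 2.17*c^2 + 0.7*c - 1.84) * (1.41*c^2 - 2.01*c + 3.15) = -3.0033*c^5 + 1.2216*c^4 - 1.3608*c^3 - 10.8369*c^2 + 5.9034*c - 5.796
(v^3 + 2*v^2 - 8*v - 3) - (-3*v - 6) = v^3 + 2*v^2 - 5*v + 3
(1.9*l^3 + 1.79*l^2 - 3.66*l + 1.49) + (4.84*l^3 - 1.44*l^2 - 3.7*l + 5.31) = 6.74*l^3 + 0.35*l^2 - 7.36*l + 6.8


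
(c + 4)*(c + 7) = c^2 + 11*c + 28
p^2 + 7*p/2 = p*(p + 7/2)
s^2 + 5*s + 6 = (s + 2)*(s + 3)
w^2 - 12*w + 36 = (w - 6)^2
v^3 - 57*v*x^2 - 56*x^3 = (v - 8*x)*(v + x)*(v + 7*x)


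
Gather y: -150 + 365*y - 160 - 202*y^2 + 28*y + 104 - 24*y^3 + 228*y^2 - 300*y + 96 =-24*y^3 + 26*y^2 + 93*y - 110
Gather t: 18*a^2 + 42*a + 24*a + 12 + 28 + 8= 18*a^2 + 66*a + 48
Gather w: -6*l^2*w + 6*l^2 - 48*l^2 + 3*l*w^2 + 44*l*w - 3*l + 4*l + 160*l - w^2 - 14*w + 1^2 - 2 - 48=-42*l^2 + 161*l + w^2*(3*l - 1) + w*(-6*l^2 + 44*l - 14) - 49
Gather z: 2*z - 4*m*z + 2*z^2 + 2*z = 2*z^2 + z*(4 - 4*m)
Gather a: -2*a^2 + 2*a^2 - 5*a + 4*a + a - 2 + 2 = 0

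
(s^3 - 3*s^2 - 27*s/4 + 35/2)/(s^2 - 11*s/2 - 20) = (s^2 - 11*s/2 + 7)/(s - 8)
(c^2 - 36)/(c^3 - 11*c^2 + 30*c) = (c + 6)/(c*(c - 5))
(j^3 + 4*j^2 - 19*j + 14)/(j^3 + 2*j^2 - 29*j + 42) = (j - 1)/(j - 3)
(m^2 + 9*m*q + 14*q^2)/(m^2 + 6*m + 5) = (m^2 + 9*m*q + 14*q^2)/(m^2 + 6*m + 5)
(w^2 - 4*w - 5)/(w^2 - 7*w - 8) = (w - 5)/(w - 8)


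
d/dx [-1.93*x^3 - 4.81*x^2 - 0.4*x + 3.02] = -5.79*x^2 - 9.62*x - 0.4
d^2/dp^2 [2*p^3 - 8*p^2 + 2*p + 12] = 12*p - 16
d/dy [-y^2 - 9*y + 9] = -2*y - 9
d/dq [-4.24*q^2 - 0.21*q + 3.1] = -8.48*q - 0.21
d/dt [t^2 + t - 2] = 2*t + 1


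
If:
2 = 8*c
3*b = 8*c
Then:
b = 2/3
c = 1/4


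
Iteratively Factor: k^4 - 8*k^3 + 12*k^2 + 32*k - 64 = (k - 4)*(k^3 - 4*k^2 - 4*k + 16) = (k - 4)*(k + 2)*(k^2 - 6*k + 8) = (k - 4)^2*(k + 2)*(k - 2)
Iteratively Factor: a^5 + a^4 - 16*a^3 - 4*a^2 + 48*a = (a)*(a^4 + a^3 - 16*a^2 - 4*a + 48) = a*(a - 3)*(a^3 + 4*a^2 - 4*a - 16) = a*(a - 3)*(a - 2)*(a^2 + 6*a + 8) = a*(a - 3)*(a - 2)*(a + 4)*(a + 2)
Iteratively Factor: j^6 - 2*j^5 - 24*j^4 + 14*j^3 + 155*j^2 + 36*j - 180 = (j - 3)*(j^5 + j^4 - 21*j^3 - 49*j^2 + 8*j + 60) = (j - 3)*(j + 2)*(j^4 - j^3 - 19*j^2 - 11*j + 30) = (j - 5)*(j - 3)*(j + 2)*(j^3 + 4*j^2 + j - 6) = (j - 5)*(j - 3)*(j + 2)*(j + 3)*(j^2 + j - 2) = (j - 5)*(j - 3)*(j + 2)^2*(j + 3)*(j - 1)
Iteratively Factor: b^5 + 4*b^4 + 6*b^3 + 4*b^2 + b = (b + 1)*(b^4 + 3*b^3 + 3*b^2 + b) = (b + 1)^2*(b^3 + 2*b^2 + b) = b*(b + 1)^2*(b^2 + 2*b + 1) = b*(b + 1)^3*(b + 1)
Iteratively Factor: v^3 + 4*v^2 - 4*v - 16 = (v + 2)*(v^2 + 2*v - 8) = (v - 2)*(v + 2)*(v + 4)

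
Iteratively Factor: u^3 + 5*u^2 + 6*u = (u)*(u^2 + 5*u + 6) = u*(u + 3)*(u + 2)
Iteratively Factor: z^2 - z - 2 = (z - 2)*(z + 1)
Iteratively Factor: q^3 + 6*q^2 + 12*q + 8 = (q + 2)*(q^2 + 4*q + 4) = (q + 2)^2*(q + 2)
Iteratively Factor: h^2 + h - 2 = (h - 1)*(h + 2)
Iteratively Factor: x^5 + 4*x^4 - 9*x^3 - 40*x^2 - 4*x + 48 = (x + 2)*(x^4 + 2*x^3 - 13*x^2 - 14*x + 24) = (x - 3)*(x + 2)*(x^3 + 5*x^2 + 2*x - 8) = (x - 3)*(x + 2)^2*(x^2 + 3*x - 4) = (x - 3)*(x - 1)*(x + 2)^2*(x + 4)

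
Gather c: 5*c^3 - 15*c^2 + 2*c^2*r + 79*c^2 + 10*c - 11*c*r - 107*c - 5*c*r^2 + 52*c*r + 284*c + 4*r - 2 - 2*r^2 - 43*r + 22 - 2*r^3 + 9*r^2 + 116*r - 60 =5*c^3 + c^2*(2*r + 64) + c*(-5*r^2 + 41*r + 187) - 2*r^3 + 7*r^2 + 77*r - 40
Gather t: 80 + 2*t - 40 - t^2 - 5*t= -t^2 - 3*t + 40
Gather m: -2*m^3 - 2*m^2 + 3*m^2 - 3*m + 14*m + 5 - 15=-2*m^3 + m^2 + 11*m - 10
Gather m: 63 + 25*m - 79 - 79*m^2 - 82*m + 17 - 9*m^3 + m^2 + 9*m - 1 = -9*m^3 - 78*m^2 - 48*m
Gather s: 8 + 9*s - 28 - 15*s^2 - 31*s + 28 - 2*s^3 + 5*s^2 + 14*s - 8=-2*s^3 - 10*s^2 - 8*s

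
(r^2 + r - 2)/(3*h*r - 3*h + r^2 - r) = (r + 2)/(3*h + r)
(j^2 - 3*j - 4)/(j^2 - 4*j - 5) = (j - 4)/(j - 5)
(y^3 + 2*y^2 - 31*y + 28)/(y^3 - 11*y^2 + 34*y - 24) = (y + 7)/(y - 6)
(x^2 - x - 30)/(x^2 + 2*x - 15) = (x - 6)/(x - 3)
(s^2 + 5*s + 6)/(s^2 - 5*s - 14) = (s + 3)/(s - 7)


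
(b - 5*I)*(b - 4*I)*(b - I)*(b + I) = b^4 - 9*I*b^3 - 19*b^2 - 9*I*b - 20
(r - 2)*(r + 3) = r^2 + r - 6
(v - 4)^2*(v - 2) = v^3 - 10*v^2 + 32*v - 32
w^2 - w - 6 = (w - 3)*(w + 2)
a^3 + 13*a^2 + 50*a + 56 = (a + 2)*(a + 4)*(a + 7)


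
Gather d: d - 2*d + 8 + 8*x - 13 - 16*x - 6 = -d - 8*x - 11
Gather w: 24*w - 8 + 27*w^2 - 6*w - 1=27*w^2 + 18*w - 9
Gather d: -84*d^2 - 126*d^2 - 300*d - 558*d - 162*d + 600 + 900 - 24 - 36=-210*d^2 - 1020*d + 1440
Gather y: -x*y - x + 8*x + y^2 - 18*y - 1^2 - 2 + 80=7*x + y^2 + y*(-x - 18) + 77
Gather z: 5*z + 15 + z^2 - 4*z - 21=z^2 + z - 6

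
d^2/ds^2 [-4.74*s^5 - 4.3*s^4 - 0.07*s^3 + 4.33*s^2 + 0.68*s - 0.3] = -94.8*s^3 - 51.6*s^2 - 0.42*s + 8.66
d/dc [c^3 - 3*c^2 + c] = 3*c^2 - 6*c + 1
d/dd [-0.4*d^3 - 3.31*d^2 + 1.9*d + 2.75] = -1.2*d^2 - 6.62*d + 1.9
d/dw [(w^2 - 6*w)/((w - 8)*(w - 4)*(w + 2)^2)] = 2*(-w^4 + 15*w^3 - 78*w^2 + 160*w - 192)/(w^7 - 18*w^6 + 76*w^5 + 200*w^4 - 1280*w^3 - 1408*w^2 + 6144*w + 8192)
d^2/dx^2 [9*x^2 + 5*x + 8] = 18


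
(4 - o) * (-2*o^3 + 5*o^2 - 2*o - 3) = 2*o^4 - 13*o^3 + 22*o^2 - 5*o - 12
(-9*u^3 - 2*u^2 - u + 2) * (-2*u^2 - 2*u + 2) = 18*u^5 + 22*u^4 - 12*u^3 - 6*u^2 - 6*u + 4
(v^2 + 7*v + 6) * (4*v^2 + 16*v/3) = 4*v^4 + 100*v^3/3 + 184*v^2/3 + 32*v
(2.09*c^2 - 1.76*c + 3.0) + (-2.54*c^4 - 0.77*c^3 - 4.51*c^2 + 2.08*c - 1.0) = -2.54*c^4 - 0.77*c^3 - 2.42*c^2 + 0.32*c + 2.0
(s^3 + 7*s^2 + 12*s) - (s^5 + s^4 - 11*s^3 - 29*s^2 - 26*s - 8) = -s^5 - s^4 + 12*s^3 + 36*s^2 + 38*s + 8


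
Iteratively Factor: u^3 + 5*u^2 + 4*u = (u + 1)*(u^2 + 4*u) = u*(u + 1)*(u + 4)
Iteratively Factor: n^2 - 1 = (n + 1)*(n - 1)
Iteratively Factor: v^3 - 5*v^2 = (v)*(v^2 - 5*v) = v*(v - 5)*(v)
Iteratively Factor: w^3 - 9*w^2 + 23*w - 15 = (w - 5)*(w^2 - 4*w + 3) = (w - 5)*(w - 3)*(w - 1)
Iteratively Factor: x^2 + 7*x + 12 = (x + 3)*(x + 4)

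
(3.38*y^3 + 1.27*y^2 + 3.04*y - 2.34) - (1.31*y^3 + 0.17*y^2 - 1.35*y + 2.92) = 2.07*y^3 + 1.1*y^2 + 4.39*y - 5.26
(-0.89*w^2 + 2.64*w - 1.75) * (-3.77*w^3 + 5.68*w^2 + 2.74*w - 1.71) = 3.3553*w^5 - 15.008*w^4 + 19.1541*w^3 - 1.1845*w^2 - 9.3094*w + 2.9925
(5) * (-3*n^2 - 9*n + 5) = -15*n^2 - 45*n + 25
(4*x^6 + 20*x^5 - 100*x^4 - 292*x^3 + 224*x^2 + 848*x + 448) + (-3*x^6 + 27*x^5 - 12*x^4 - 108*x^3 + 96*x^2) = x^6 + 47*x^5 - 112*x^4 - 400*x^3 + 320*x^2 + 848*x + 448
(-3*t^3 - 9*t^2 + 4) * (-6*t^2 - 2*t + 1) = 18*t^5 + 60*t^4 + 15*t^3 - 33*t^2 - 8*t + 4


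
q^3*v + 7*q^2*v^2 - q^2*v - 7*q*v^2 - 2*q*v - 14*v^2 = (q - 2)*(q + 7*v)*(q*v + v)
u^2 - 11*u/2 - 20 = (u - 8)*(u + 5/2)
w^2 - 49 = (w - 7)*(w + 7)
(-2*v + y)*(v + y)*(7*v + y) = -14*v^3 - 9*v^2*y + 6*v*y^2 + y^3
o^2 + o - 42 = (o - 6)*(o + 7)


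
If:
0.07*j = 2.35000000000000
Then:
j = 33.57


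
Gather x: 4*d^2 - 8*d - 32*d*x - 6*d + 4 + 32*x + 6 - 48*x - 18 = 4*d^2 - 14*d + x*(-32*d - 16) - 8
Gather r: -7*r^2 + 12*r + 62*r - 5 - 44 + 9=-7*r^2 + 74*r - 40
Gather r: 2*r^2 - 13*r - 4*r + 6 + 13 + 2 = 2*r^2 - 17*r + 21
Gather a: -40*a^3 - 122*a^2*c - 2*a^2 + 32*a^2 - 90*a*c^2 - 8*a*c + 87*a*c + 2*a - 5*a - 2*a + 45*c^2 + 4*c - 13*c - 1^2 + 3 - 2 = -40*a^3 + a^2*(30 - 122*c) + a*(-90*c^2 + 79*c - 5) + 45*c^2 - 9*c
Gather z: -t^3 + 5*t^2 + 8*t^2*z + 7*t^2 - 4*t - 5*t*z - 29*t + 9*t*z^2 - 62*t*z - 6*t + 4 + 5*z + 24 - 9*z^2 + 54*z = -t^3 + 12*t^2 - 39*t + z^2*(9*t - 9) + z*(8*t^2 - 67*t + 59) + 28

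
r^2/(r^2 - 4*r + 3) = r^2/(r^2 - 4*r + 3)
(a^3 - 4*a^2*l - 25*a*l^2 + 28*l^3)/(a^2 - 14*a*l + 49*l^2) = (a^2 + 3*a*l - 4*l^2)/(a - 7*l)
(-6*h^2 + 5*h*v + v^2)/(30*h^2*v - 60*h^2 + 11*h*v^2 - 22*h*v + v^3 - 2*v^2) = (-h + v)/(5*h*v - 10*h + v^2 - 2*v)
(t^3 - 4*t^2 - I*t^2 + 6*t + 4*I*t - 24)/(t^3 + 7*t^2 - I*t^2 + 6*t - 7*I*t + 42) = (t - 4)/(t + 7)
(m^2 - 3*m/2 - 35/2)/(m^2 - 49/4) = 2*(m - 5)/(2*m - 7)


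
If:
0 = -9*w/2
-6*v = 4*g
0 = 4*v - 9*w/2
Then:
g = 0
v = 0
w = 0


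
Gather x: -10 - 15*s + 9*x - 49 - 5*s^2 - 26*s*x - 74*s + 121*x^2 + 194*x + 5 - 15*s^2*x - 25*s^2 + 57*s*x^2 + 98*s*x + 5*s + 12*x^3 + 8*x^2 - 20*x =-30*s^2 - 84*s + 12*x^3 + x^2*(57*s + 129) + x*(-15*s^2 + 72*s + 183) - 54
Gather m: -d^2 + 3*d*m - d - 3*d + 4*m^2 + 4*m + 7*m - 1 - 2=-d^2 - 4*d + 4*m^2 + m*(3*d + 11) - 3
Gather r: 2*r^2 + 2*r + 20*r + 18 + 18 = 2*r^2 + 22*r + 36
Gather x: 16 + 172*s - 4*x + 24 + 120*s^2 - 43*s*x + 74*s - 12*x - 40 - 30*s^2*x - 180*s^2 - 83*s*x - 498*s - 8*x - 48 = -60*s^2 - 252*s + x*(-30*s^2 - 126*s - 24) - 48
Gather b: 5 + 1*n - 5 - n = 0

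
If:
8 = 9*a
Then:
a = 8/9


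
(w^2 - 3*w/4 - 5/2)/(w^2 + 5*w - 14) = (w + 5/4)/(w + 7)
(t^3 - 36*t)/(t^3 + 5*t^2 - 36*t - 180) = t/(t + 5)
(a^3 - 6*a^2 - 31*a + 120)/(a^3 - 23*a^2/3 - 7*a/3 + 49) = 3*(a^2 - 3*a - 40)/(3*a^2 - 14*a - 49)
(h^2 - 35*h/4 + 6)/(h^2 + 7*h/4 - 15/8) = 2*(h - 8)/(2*h + 5)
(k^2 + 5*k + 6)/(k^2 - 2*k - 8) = (k + 3)/(k - 4)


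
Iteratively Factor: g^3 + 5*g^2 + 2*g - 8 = (g - 1)*(g^2 + 6*g + 8) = (g - 1)*(g + 2)*(g + 4)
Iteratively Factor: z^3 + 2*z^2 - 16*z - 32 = (z - 4)*(z^2 + 6*z + 8) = (z - 4)*(z + 2)*(z + 4)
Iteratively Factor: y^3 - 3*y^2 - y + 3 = (y - 1)*(y^2 - 2*y - 3) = (y - 1)*(y + 1)*(y - 3)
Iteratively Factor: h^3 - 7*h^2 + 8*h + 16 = (h - 4)*(h^2 - 3*h - 4) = (h - 4)^2*(h + 1)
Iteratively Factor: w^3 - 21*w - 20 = (w - 5)*(w^2 + 5*w + 4) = (w - 5)*(w + 4)*(w + 1)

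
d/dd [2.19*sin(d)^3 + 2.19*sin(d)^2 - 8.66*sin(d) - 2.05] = (6.57*sin(d)^2 + 4.38*sin(d) - 8.66)*cos(d)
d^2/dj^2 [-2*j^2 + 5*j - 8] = -4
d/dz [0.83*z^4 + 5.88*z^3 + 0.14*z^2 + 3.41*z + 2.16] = 3.32*z^3 + 17.64*z^2 + 0.28*z + 3.41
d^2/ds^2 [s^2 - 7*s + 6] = 2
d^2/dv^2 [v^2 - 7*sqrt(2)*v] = 2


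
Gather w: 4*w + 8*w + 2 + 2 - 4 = 12*w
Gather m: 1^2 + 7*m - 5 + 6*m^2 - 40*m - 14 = 6*m^2 - 33*m - 18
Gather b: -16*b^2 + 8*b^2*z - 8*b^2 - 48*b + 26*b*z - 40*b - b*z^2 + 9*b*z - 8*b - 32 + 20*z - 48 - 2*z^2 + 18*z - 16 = b^2*(8*z - 24) + b*(-z^2 + 35*z - 96) - 2*z^2 + 38*z - 96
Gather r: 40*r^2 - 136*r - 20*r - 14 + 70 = 40*r^2 - 156*r + 56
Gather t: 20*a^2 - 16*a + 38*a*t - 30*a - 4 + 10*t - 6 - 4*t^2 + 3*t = 20*a^2 - 46*a - 4*t^2 + t*(38*a + 13) - 10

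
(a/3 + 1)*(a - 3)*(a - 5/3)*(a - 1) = a^4/3 - 8*a^3/9 - 22*a^2/9 + 8*a - 5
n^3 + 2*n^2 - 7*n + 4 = (n - 1)^2*(n + 4)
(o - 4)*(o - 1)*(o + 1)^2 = o^4 - 3*o^3 - 5*o^2 + 3*o + 4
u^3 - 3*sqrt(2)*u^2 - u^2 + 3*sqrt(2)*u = u*(u - 1)*(u - 3*sqrt(2))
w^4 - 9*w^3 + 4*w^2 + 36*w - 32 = (w - 8)*(w - 2)*(w - 1)*(w + 2)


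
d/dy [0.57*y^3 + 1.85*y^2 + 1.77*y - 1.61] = 1.71*y^2 + 3.7*y + 1.77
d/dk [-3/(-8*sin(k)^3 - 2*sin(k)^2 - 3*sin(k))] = 3*(-4*sin(k) + 12*cos(2*k) - 15)*cos(k)/((8*sin(k)^2 + 2*sin(k) + 3)^2*sin(k)^2)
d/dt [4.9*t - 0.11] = 4.90000000000000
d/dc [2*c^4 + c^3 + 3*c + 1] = 8*c^3 + 3*c^2 + 3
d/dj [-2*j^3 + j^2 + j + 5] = -6*j^2 + 2*j + 1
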